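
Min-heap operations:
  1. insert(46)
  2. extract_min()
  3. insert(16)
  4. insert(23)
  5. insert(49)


insert(46) -> [46]
extract_min()->46, []
insert(16) -> [16]
insert(23) -> [16, 23]
insert(49) -> [16, 23, 49]

Final heap: [16, 23, 49]


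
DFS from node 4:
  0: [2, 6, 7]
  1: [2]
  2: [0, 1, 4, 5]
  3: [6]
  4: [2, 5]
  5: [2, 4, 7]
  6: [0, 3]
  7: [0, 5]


Visit 4, push [5, 2]
Visit 2, push [5, 1, 0]
Visit 0, push [7, 6]
Visit 6, push [3]
Visit 3, push []
Visit 7, push [5]
Visit 5, push []
Visit 1, push []

DFS order: [4, 2, 0, 6, 3, 7, 5, 1]


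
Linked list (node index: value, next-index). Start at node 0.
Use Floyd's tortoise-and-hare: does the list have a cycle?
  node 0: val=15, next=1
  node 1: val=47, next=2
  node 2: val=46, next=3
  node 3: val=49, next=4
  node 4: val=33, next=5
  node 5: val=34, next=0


Floyd's tortoise (slow, +1) and hare (fast, +2):
  init: slow=0, fast=0
  step 1: slow=1, fast=2
  step 2: slow=2, fast=4
  step 3: slow=3, fast=0
  step 4: slow=4, fast=2
  step 5: slow=5, fast=4
  step 6: slow=0, fast=0
  slow == fast at node 0: cycle detected

Cycle: yes


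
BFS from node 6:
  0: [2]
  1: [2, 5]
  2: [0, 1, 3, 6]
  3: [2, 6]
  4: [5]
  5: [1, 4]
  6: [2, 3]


Visit 6, enqueue [2, 3]
Visit 2, enqueue [0, 1]
Visit 3, enqueue []
Visit 0, enqueue []
Visit 1, enqueue [5]
Visit 5, enqueue [4]
Visit 4, enqueue []

BFS order: [6, 2, 3, 0, 1, 5, 4]


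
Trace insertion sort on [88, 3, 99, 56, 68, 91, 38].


Initial: [88, 3, 99, 56, 68, 91, 38]
Insert 3: [3, 88, 99, 56, 68, 91, 38]
Insert 99: [3, 88, 99, 56, 68, 91, 38]
Insert 56: [3, 56, 88, 99, 68, 91, 38]
Insert 68: [3, 56, 68, 88, 99, 91, 38]
Insert 91: [3, 56, 68, 88, 91, 99, 38]
Insert 38: [3, 38, 56, 68, 88, 91, 99]

Sorted: [3, 38, 56, 68, 88, 91, 99]


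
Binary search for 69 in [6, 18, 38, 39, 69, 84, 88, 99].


Step 1: lo=0, hi=7, mid=3, val=39
Step 2: lo=4, hi=7, mid=5, val=84
Step 3: lo=4, hi=4, mid=4, val=69

Found at index 4


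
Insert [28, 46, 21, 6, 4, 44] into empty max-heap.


Insert 28: [28]
Insert 46: [46, 28]
Insert 21: [46, 28, 21]
Insert 6: [46, 28, 21, 6]
Insert 4: [46, 28, 21, 6, 4]
Insert 44: [46, 28, 44, 6, 4, 21]

Final heap: [46, 28, 44, 6, 4, 21]


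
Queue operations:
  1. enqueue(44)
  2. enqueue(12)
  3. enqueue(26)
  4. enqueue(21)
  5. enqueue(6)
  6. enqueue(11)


enqueue(44) -> [44]
enqueue(12) -> [44, 12]
enqueue(26) -> [44, 12, 26]
enqueue(21) -> [44, 12, 26, 21]
enqueue(6) -> [44, 12, 26, 21, 6]
enqueue(11) -> [44, 12, 26, 21, 6, 11]

Final queue: [44, 12, 26, 21, 6, 11]


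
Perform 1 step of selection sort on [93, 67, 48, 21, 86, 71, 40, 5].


Initial: [93, 67, 48, 21, 86, 71, 40, 5]
Step 1: min=5 at 7
  Swap: [5, 67, 48, 21, 86, 71, 40, 93]

After 1 step: [5, 67, 48, 21, 86, 71, 40, 93]


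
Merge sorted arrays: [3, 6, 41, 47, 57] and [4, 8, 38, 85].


Take 3 from A
Take 4 from B
Take 6 from A
Take 8 from B
Take 38 from B
Take 41 from A
Take 47 from A
Take 57 from A

Merged: [3, 4, 6, 8, 38, 41, 47, 57, 85]


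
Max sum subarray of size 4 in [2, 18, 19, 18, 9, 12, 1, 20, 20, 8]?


[0:4]: 57
[1:5]: 64
[2:6]: 58
[3:7]: 40
[4:8]: 42
[5:9]: 53
[6:10]: 49

Max: 64 at [1:5]


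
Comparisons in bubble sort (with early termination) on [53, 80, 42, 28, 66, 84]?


Algorithm: bubble sort (with early termination)
Input: [53, 80, 42, 28, 66, 84]
Sorted: [28, 42, 53, 66, 80, 84]

14


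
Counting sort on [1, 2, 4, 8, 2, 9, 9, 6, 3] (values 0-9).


Input: [1, 2, 4, 8, 2, 9, 9, 6, 3]
Counts: [0, 1, 2, 1, 1, 0, 1, 0, 1, 2]

Sorted: [1, 2, 2, 3, 4, 6, 8, 9, 9]


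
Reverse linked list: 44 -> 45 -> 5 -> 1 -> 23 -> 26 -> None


Step 1: curr=44, set curr.next=prev(None) | reversed so far: 44
Step 2: curr=45, set curr.next=prev(44) | reversed so far: 45 -> 44
Step 3: curr=5, set curr.next=prev(45) | reversed so far: 5 -> 45 -> 44
Step 4: curr=1, set curr.next=prev(5) | reversed so far: 1 -> 5 -> 45 -> 44
Step 5: curr=23, set curr.next=prev(1) | reversed so far: 23 -> 1 -> 5 -> 45 -> 44
Step 6: curr=26, set curr.next=prev(23) | reversed so far: 26 -> 23 -> 1 -> 5 -> 45 -> 44

26 -> 23 -> 1 -> 5 -> 45 -> 44 -> None


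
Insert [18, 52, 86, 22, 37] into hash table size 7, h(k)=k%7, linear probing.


Insert 18: h=4 -> slot 4
Insert 52: h=3 -> slot 3
Insert 86: h=2 -> slot 2
Insert 22: h=1 -> slot 1
Insert 37: h=2, 3 probes -> slot 5

Table: [None, 22, 86, 52, 18, 37, None]


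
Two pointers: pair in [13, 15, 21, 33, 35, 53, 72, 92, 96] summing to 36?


lo=0(13)+hi=8(96)=109
lo=0(13)+hi=7(92)=105
lo=0(13)+hi=6(72)=85
lo=0(13)+hi=5(53)=66
lo=0(13)+hi=4(35)=48
lo=0(13)+hi=3(33)=46
lo=0(13)+hi=2(21)=34
lo=1(15)+hi=2(21)=36

Yes: 15+21=36


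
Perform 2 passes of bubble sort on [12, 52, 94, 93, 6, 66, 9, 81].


Initial: [12, 52, 94, 93, 6, 66, 9, 81]
Pass 1: [12, 52, 93, 6, 66, 9, 81, 94] (5 swaps)
Pass 2: [12, 52, 6, 66, 9, 81, 93, 94] (4 swaps)

After 2 passes: [12, 52, 6, 66, 9, 81, 93, 94]


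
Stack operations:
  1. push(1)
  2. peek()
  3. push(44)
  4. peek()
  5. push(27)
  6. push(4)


push(1) -> [1]
peek()->1
push(44) -> [1, 44]
peek()->44
push(27) -> [1, 44, 27]
push(4) -> [1, 44, 27, 4]

Final stack: [1, 44, 27, 4]


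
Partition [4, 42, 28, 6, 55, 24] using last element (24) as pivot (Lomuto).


Pivot: 24
  4 <= 24: advance i (no swap)
  6 <= 24: swap -> [4, 6, 28, 42, 55, 24]
Place pivot at 2: [4, 6, 24, 42, 55, 28]

Partitioned: [4, 6, 24, 42, 55, 28]


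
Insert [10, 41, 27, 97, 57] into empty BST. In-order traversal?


Insert 10: root
Insert 41: R from 10
Insert 27: R from 10 -> L from 41
Insert 97: R from 10 -> R from 41
Insert 57: R from 10 -> R from 41 -> L from 97

In-order: [10, 27, 41, 57, 97]


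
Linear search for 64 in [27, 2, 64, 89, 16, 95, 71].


i=0: 27!=64
i=1: 2!=64
i=2: 64==64 found!

Found at 2, 3 comps


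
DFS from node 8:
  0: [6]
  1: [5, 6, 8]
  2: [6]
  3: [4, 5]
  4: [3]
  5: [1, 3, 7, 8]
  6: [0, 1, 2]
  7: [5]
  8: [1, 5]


Visit 8, push [5, 1]
Visit 1, push [6, 5]
Visit 5, push [7, 3]
Visit 3, push [4]
Visit 4, push []
Visit 7, push []
Visit 6, push [2, 0]
Visit 0, push []
Visit 2, push []

DFS order: [8, 1, 5, 3, 4, 7, 6, 0, 2]


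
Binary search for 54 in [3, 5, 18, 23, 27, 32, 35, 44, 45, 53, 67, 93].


Step 1: lo=0, hi=11, mid=5, val=32
Step 2: lo=6, hi=11, mid=8, val=45
Step 3: lo=9, hi=11, mid=10, val=67
Step 4: lo=9, hi=9, mid=9, val=53

Not found


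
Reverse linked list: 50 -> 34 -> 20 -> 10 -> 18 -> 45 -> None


Step 1: curr=50, set curr.next=prev(None) | reversed so far: 50
Step 2: curr=34, set curr.next=prev(50) | reversed so far: 34 -> 50
Step 3: curr=20, set curr.next=prev(34) | reversed so far: 20 -> 34 -> 50
Step 4: curr=10, set curr.next=prev(20) | reversed so far: 10 -> 20 -> 34 -> 50
Step 5: curr=18, set curr.next=prev(10) | reversed so far: 18 -> 10 -> 20 -> 34 -> 50
Step 6: curr=45, set curr.next=prev(18) | reversed so far: 45 -> 18 -> 10 -> 20 -> 34 -> 50

45 -> 18 -> 10 -> 20 -> 34 -> 50 -> None


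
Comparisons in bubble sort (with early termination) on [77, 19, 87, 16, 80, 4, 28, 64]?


Algorithm: bubble sort (with early termination)
Input: [77, 19, 87, 16, 80, 4, 28, 64]
Sorted: [4, 16, 19, 28, 64, 77, 80, 87]

27


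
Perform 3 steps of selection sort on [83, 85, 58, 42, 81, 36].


Initial: [83, 85, 58, 42, 81, 36]
Step 1: min=36 at 5
  Swap: [36, 85, 58, 42, 81, 83]
Step 2: min=42 at 3
  Swap: [36, 42, 58, 85, 81, 83]
Step 3: min=58 at 2
  Swap: [36, 42, 58, 85, 81, 83]

After 3 steps: [36, 42, 58, 85, 81, 83]


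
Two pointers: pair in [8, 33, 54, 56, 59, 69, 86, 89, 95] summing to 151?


lo=0(8)+hi=8(95)=103
lo=1(33)+hi=8(95)=128
lo=2(54)+hi=8(95)=149
lo=3(56)+hi=8(95)=151

Yes: 56+95=151


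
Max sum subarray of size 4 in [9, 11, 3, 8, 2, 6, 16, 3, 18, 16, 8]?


[0:4]: 31
[1:5]: 24
[2:6]: 19
[3:7]: 32
[4:8]: 27
[5:9]: 43
[6:10]: 53
[7:11]: 45

Max: 53 at [6:10]


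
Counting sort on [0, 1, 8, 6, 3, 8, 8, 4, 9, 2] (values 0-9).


Input: [0, 1, 8, 6, 3, 8, 8, 4, 9, 2]
Counts: [1, 1, 1, 1, 1, 0, 1, 0, 3, 1]

Sorted: [0, 1, 2, 3, 4, 6, 8, 8, 8, 9]


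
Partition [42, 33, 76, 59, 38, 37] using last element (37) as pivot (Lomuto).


Pivot: 37
  33 <= 37: swap -> [33, 42, 76, 59, 38, 37]
Place pivot at 1: [33, 37, 76, 59, 38, 42]

Partitioned: [33, 37, 76, 59, 38, 42]


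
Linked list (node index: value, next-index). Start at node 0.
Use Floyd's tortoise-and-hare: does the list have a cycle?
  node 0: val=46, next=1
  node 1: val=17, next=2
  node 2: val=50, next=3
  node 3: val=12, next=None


Floyd's tortoise (slow, +1) and hare (fast, +2):
  init: slow=0, fast=0
  step 1: slow=1, fast=2
  step 2: fast 2->3->None, no cycle

Cycle: no


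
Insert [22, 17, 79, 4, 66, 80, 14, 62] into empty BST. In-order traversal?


Insert 22: root
Insert 17: L from 22
Insert 79: R from 22
Insert 4: L from 22 -> L from 17
Insert 66: R from 22 -> L from 79
Insert 80: R from 22 -> R from 79
Insert 14: L from 22 -> L from 17 -> R from 4
Insert 62: R from 22 -> L from 79 -> L from 66

In-order: [4, 14, 17, 22, 62, 66, 79, 80]


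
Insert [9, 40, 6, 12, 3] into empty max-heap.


Insert 9: [9]
Insert 40: [40, 9]
Insert 6: [40, 9, 6]
Insert 12: [40, 12, 6, 9]
Insert 3: [40, 12, 6, 9, 3]

Final heap: [40, 12, 6, 9, 3]


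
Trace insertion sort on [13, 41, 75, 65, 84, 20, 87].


Initial: [13, 41, 75, 65, 84, 20, 87]
Insert 41: [13, 41, 75, 65, 84, 20, 87]
Insert 75: [13, 41, 75, 65, 84, 20, 87]
Insert 65: [13, 41, 65, 75, 84, 20, 87]
Insert 84: [13, 41, 65, 75, 84, 20, 87]
Insert 20: [13, 20, 41, 65, 75, 84, 87]
Insert 87: [13, 20, 41, 65, 75, 84, 87]

Sorted: [13, 20, 41, 65, 75, 84, 87]


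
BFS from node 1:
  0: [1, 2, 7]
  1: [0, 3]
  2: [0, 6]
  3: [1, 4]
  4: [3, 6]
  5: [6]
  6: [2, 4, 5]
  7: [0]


Visit 1, enqueue [0, 3]
Visit 0, enqueue [2, 7]
Visit 3, enqueue [4]
Visit 2, enqueue [6]
Visit 7, enqueue []
Visit 4, enqueue []
Visit 6, enqueue [5]
Visit 5, enqueue []

BFS order: [1, 0, 3, 2, 7, 4, 6, 5]


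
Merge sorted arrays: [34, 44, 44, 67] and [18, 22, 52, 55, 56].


Take 18 from B
Take 22 from B
Take 34 from A
Take 44 from A
Take 44 from A
Take 52 from B
Take 55 from B
Take 56 from B

Merged: [18, 22, 34, 44, 44, 52, 55, 56, 67]


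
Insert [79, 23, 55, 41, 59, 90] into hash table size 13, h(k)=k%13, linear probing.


Insert 79: h=1 -> slot 1
Insert 23: h=10 -> slot 10
Insert 55: h=3 -> slot 3
Insert 41: h=2 -> slot 2
Insert 59: h=7 -> slot 7
Insert 90: h=12 -> slot 12

Table: [None, 79, 41, 55, None, None, None, 59, None, None, 23, None, 90]


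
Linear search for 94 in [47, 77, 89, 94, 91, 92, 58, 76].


i=0: 47!=94
i=1: 77!=94
i=2: 89!=94
i=3: 94==94 found!

Found at 3, 4 comps


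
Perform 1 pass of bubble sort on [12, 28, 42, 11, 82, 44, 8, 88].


Initial: [12, 28, 42, 11, 82, 44, 8, 88]
Pass 1: [12, 28, 11, 42, 44, 8, 82, 88] (3 swaps)

After 1 pass: [12, 28, 11, 42, 44, 8, 82, 88]


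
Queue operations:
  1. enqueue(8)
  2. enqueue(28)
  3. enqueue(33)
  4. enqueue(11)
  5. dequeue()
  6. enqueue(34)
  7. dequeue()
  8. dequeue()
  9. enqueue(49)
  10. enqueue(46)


enqueue(8) -> [8]
enqueue(28) -> [8, 28]
enqueue(33) -> [8, 28, 33]
enqueue(11) -> [8, 28, 33, 11]
dequeue()->8, [28, 33, 11]
enqueue(34) -> [28, 33, 11, 34]
dequeue()->28, [33, 11, 34]
dequeue()->33, [11, 34]
enqueue(49) -> [11, 34, 49]
enqueue(46) -> [11, 34, 49, 46]

Final queue: [11, 34, 49, 46]


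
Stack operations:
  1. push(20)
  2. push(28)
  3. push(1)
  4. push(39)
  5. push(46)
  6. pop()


push(20) -> [20]
push(28) -> [20, 28]
push(1) -> [20, 28, 1]
push(39) -> [20, 28, 1, 39]
push(46) -> [20, 28, 1, 39, 46]
pop()->46, [20, 28, 1, 39]

Final stack: [20, 28, 1, 39]


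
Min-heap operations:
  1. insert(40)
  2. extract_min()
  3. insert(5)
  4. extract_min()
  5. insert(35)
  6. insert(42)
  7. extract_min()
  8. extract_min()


insert(40) -> [40]
extract_min()->40, []
insert(5) -> [5]
extract_min()->5, []
insert(35) -> [35]
insert(42) -> [35, 42]
extract_min()->35, [42]
extract_min()->42, []

Final heap: []


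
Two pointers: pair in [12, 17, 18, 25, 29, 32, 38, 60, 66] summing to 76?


lo=0(12)+hi=8(66)=78
lo=0(12)+hi=7(60)=72
lo=1(17)+hi=7(60)=77
lo=1(17)+hi=6(38)=55
lo=2(18)+hi=6(38)=56
lo=3(25)+hi=6(38)=63
lo=4(29)+hi=6(38)=67
lo=5(32)+hi=6(38)=70

No pair found


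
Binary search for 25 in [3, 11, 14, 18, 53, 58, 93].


Step 1: lo=0, hi=6, mid=3, val=18
Step 2: lo=4, hi=6, mid=5, val=58
Step 3: lo=4, hi=4, mid=4, val=53

Not found


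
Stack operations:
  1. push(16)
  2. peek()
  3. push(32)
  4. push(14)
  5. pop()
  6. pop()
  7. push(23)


push(16) -> [16]
peek()->16
push(32) -> [16, 32]
push(14) -> [16, 32, 14]
pop()->14, [16, 32]
pop()->32, [16]
push(23) -> [16, 23]

Final stack: [16, 23]


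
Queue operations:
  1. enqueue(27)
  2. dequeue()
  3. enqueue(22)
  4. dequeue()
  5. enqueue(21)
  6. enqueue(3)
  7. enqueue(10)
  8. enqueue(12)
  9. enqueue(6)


enqueue(27) -> [27]
dequeue()->27, []
enqueue(22) -> [22]
dequeue()->22, []
enqueue(21) -> [21]
enqueue(3) -> [21, 3]
enqueue(10) -> [21, 3, 10]
enqueue(12) -> [21, 3, 10, 12]
enqueue(6) -> [21, 3, 10, 12, 6]

Final queue: [21, 3, 10, 12, 6]


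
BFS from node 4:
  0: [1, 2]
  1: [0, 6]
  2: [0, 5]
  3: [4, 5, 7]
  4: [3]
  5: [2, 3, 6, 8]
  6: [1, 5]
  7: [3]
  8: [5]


Visit 4, enqueue [3]
Visit 3, enqueue [5, 7]
Visit 5, enqueue [2, 6, 8]
Visit 7, enqueue []
Visit 2, enqueue [0]
Visit 6, enqueue [1]
Visit 8, enqueue []
Visit 0, enqueue []
Visit 1, enqueue []

BFS order: [4, 3, 5, 7, 2, 6, 8, 0, 1]


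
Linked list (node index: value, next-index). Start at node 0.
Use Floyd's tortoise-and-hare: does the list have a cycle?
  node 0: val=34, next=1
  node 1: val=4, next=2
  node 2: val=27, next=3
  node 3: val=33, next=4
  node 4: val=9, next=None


Floyd's tortoise (slow, +1) and hare (fast, +2):
  init: slow=0, fast=0
  step 1: slow=1, fast=2
  step 2: slow=2, fast=4
  step 3: fast -> None, no cycle

Cycle: no


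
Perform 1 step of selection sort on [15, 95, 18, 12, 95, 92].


Initial: [15, 95, 18, 12, 95, 92]
Step 1: min=12 at 3
  Swap: [12, 95, 18, 15, 95, 92]

After 1 step: [12, 95, 18, 15, 95, 92]


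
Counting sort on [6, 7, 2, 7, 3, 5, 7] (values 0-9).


Input: [6, 7, 2, 7, 3, 5, 7]
Counts: [0, 0, 1, 1, 0, 1, 1, 3, 0, 0]

Sorted: [2, 3, 5, 6, 7, 7, 7]


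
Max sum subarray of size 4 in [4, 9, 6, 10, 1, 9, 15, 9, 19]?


[0:4]: 29
[1:5]: 26
[2:6]: 26
[3:7]: 35
[4:8]: 34
[5:9]: 52

Max: 52 at [5:9]


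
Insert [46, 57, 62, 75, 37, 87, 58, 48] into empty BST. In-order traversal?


Insert 46: root
Insert 57: R from 46
Insert 62: R from 46 -> R from 57
Insert 75: R from 46 -> R from 57 -> R from 62
Insert 37: L from 46
Insert 87: R from 46 -> R from 57 -> R from 62 -> R from 75
Insert 58: R from 46 -> R from 57 -> L from 62
Insert 48: R from 46 -> L from 57

In-order: [37, 46, 48, 57, 58, 62, 75, 87]


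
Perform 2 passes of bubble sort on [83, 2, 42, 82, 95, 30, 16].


Initial: [83, 2, 42, 82, 95, 30, 16]
Pass 1: [2, 42, 82, 83, 30, 16, 95] (5 swaps)
Pass 2: [2, 42, 82, 30, 16, 83, 95] (2 swaps)

After 2 passes: [2, 42, 82, 30, 16, 83, 95]


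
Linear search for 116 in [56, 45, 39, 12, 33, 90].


i=0: 56!=116
i=1: 45!=116
i=2: 39!=116
i=3: 12!=116
i=4: 33!=116
i=5: 90!=116

Not found, 6 comps


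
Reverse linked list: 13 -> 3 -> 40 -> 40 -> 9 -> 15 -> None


Step 1: curr=13, set curr.next=prev(None) | reversed so far: 13
Step 2: curr=3, set curr.next=prev(13) | reversed so far: 3 -> 13
Step 3: curr=40, set curr.next=prev(3) | reversed so far: 40 -> 3 -> 13
Step 4: curr=40, set curr.next=prev(40) | reversed so far: 40 -> 40 -> 3 -> 13
Step 5: curr=9, set curr.next=prev(40) | reversed so far: 9 -> 40 -> 40 -> 3 -> 13
Step 6: curr=15, set curr.next=prev(9) | reversed so far: 15 -> 9 -> 40 -> 40 -> 3 -> 13

15 -> 9 -> 40 -> 40 -> 3 -> 13 -> None


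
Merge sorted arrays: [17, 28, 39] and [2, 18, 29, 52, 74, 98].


Take 2 from B
Take 17 from A
Take 18 from B
Take 28 from A
Take 29 from B
Take 39 from A

Merged: [2, 17, 18, 28, 29, 39, 52, 74, 98]


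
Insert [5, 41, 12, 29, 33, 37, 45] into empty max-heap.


Insert 5: [5]
Insert 41: [41, 5]
Insert 12: [41, 5, 12]
Insert 29: [41, 29, 12, 5]
Insert 33: [41, 33, 12, 5, 29]
Insert 37: [41, 33, 37, 5, 29, 12]
Insert 45: [45, 33, 41, 5, 29, 12, 37]

Final heap: [45, 33, 41, 5, 29, 12, 37]


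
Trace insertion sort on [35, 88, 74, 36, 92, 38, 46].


Initial: [35, 88, 74, 36, 92, 38, 46]
Insert 88: [35, 88, 74, 36, 92, 38, 46]
Insert 74: [35, 74, 88, 36, 92, 38, 46]
Insert 36: [35, 36, 74, 88, 92, 38, 46]
Insert 92: [35, 36, 74, 88, 92, 38, 46]
Insert 38: [35, 36, 38, 74, 88, 92, 46]
Insert 46: [35, 36, 38, 46, 74, 88, 92]

Sorted: [35, 36, 38, 46, 74, 88, 92]


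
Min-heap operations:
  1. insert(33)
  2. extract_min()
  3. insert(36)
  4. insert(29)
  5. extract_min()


insert(33) -> [33]
extract_min()->33, []
insert(36) -> [36]
insert(29) -> [29, 36]
extract_min()->29, [36]

Final heap: [36]


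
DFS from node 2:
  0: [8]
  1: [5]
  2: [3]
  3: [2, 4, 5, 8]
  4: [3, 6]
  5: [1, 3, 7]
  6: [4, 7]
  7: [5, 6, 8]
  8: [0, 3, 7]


Visit 2, push [3]
Visit 3, push [8, 5, 4]
Visit 4, push [6]
Visit 6, push [7]
Visit 7, push [8, 5]
Visit 5, push [1]
Visit 1, push []
Visit 8, push [0]
Visit 0, push []

DFS order: [2, 3, 4, 6, 7, 5, 1, 8, 0]


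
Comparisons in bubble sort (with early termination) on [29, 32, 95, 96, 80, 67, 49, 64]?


Algorithm: bubble sort (with early termination)
Input: [29, 32, 95, 96, 80, 67, 49, 64]
Sorted: [29, 32, 49, 64, 67, 80, 95, 96]

25


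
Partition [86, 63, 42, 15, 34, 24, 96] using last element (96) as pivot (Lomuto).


Pivot: 96
  86 <= 96: advance i (no swap)
  63 <= 96: advance i (no swap)
  42 <= 96: advance i (no swap)
  15 <= 96: advance i (no swap)
  34 <= 96: advance i (no swap)
  24 <= 96: advance i (no swap)
Place pivot at 6: [86, 63, 42, 15, 34, 24, 96]

Partitioned: [86, 63, 42, 15, 34, 24, 96]


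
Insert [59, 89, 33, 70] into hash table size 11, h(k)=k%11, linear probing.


Insert 59: h=4 -> slot 4
Insert 89: h=1 -> slot 1
Insert 33: h=0 -> slot 0
Insert 70: h=4, 1 probes -> slot 5

Table: [33, 89, None, None, 59, 70, None, None, None, None, None]


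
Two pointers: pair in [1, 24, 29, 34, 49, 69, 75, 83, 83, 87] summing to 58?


lo=0(1)+hi=9(87)=88
lo=0(1)+hi=8(83)=84
lo=0(1)+hi=7(83)=84
lo=0(1)+hi=6(75)=76
lo=0(1)+hi=5(69)=70
lo=0(1)+hi=4(49)=50
lo=1(24)+hi=4(49)=73
lo=1(24)+hi=3(34)=58

Yes: 24+34=58


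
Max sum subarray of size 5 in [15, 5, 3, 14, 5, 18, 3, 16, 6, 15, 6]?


[0:5]: 42
[1:6]: 45
[2:7]: 43
[3:8]: 56
[4:9]: 48
[5:10]: 58
[6:11]: 46

Max: 58 at [5:10]


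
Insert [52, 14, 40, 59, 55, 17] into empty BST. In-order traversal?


Insert 52: root
Insert 14: L from 52
Insert 40: L from 52 -> R from 14
Insert 59: R from 52
Insert 55: R from 52 -> L from 59
Insert 17: L from 52 -> R from 14 -> L from 40

In-order: [14, 17, 40, 52, 55, 59]


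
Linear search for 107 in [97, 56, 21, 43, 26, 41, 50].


i=0: 97!=107
i=1: 56!=107
i=2: 21!=107
i=3: 43!=107
i=4: 26!=107
i=5: 41!=107
i=6: 50!=107

Not found, 7 comps


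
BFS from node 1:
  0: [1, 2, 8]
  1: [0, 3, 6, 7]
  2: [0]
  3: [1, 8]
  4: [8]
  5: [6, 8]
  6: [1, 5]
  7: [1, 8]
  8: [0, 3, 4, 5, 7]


Visit 1, enqueue [0, 3, 6, 7]
Visit 0, enqueue [2, 8]
Visit 3, enqueue []
Visit 6, enqueue [5]
Visit 7, enqueue []
Visit 2, enqueue []
Visit 8, enqueue [4]
Visit 5, enqueue []
Visit 4, enqueue []

BFS order: [1, 0, 3, 6, 7, 2, 8, 5, 4]


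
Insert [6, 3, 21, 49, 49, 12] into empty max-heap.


Insert 6: [6]
Insert 3: [6, 3]
Insert 21: [21, 3, 6]
Insert 49: [49, 21, 6, 3]
Insert 49: [49, 49, 6, 3, 21]
Insert 12: [49, 49, 12, 3, 21, 6]

Final heap: [49, 49, 12, 3, 21, 6]


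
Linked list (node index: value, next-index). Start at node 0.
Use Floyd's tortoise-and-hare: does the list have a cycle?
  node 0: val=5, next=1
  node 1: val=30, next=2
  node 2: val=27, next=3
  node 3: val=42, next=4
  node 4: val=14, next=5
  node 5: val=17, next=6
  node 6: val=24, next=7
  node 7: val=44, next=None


Floyd's tortoise (slow, +1) and hare (fast, +2):
  init: slow=0, fast=0
  step 1: slow=1, fast=2
  step 2: slow=2, fast=4
  step 3: slow=3, fast=6
  step 4: fast 6->7->None, no cycle

Cycle: no


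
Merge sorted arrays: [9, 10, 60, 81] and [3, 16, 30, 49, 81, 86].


Take 3 from B
Take 9 from A
Take 10 from A
Take 16 from B
Take 30 from B
Take 49 from B
Take 60 from A
Take 81 from A

Merged: [3, 9, 10, 16, 30, 49, 60, 81, 81, 86]


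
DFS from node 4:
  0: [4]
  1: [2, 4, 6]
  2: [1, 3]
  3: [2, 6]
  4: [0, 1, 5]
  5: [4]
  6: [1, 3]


Visit 4, push [5, 1, 0]
Visit 0, push []
Visit 1, push [6, 2]
Visit 2, push [3]
Visit 3, push [6]
Visit 6, push []
Visit 5, push []

DFS order: [4, 0, 1, 2, 3, 6, 5]


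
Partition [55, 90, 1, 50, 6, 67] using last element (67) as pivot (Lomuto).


Pivot: 67
  55 <= 67: advance i (no swap)
  1 <= 67: swap -> [55, 1, 90, 50, 6, 67]
  50 <= 67: swap -> [55, 1, 50, 90, 6, 67]
  6 <= 67: swap -> [55, 1, 50, 6, 90, 67]
Place pivot at 4: [55, 1, 50, 6, 67, 90]

Partitioned: [55, 1, 50, 6, 67, 90]


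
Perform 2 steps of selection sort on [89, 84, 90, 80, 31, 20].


Initial: [89, 84, 90, 80, 31, 20]
Step 1: min=20 at 5
  Swap: [20, 84, 90, 80, 31, 89]
Step 2: min=31 at 4
  Swap: [20, 31, 90, 80, 84, 89]

After 2 steps: [20, 31, 90, 80, 84, 89]


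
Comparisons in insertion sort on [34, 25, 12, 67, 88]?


Algorithm: insertion sort
Input: [34, 25, 12, 67, 88]
Sorted: [12, 25, 34, 67, 88]

5


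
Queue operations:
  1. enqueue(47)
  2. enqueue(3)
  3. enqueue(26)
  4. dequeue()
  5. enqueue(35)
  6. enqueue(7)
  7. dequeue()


enqueue(47) -> [47]
enqueue(3) -> [47, 3]
enqueue(26) -> [47, 3, 26]
dequeue()->47, [3, 26]
enqueue(35) -> [3, 26, 35]
enqueue(7) -> [3, 26, 35, 7]
dequeue()->3, [26, 35, 7]

Final queue: [26, 35, 7]


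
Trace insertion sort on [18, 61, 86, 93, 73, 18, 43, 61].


Initial: [18, 61, 86, 93, 73, 18, 43, 61]
Insert 61: [18, 61, 86, 93, 73, 18, 43, 61]
Insert 86: [18, 61, 86, 93, 73, 18, 43, 61]
Insert 93: [18, 61, 86, 93, 73, 18, 43, 61]
Insert 73: [18, 61, 73, 86, 93, 18, 43, 61]
Insert 18: [18, 18, 61, 73, 86, 93, 43, 61]
Insert 43: [18, 18, 43, 61, 73, 86, 93, 61]
Insert 61: [18, 18, 43, 61, 61, 73, 86, 93]

Sorted: [18, 18, 43, 61, 61, 73, 86, 93]


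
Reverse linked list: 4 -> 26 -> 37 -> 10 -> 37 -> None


Step 1: curr=4, set curr.next=prev(None) | reversed so far: 4
Step 2: curr=26, set curr.next=prev(4) | reversed so far: 26 -> 4
Step 3: curr=37, set curr.next=prev(26) | reversed so far: 37 -> 26 -> 4
Step 4: curr=10, set curr.next=prev(37) | reversed so far: 10 -> 37 -> 26 -> 4
Step 5: curr=37, set curr.next=prev(10) | reversed so far: 37 -> 10 -> 37 -> 26 -> 4

37 -> 10 -> 37 -> 26 -> 4 -> None


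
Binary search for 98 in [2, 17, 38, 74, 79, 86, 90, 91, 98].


Step 1: lo=0, hi=8, mid=4, val=79
Step 2: lo=5, hi=8, mid=6, val=90
Step 3: lo=7, hi=8, mid=7, val=91
Step 4: lo=8, hi=8, mid=8, val=98

Found at index 8


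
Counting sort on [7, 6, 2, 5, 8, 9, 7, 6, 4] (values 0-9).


Input: [7, 6, 2, 5, 8, 9, 7, 6, 4]
Counts: [0, 0, 1, 0, 1, 1, 2, 2, 1, 1]

Sorted: [2, 4, 5, 6, 6, 7, 7, 8, 9]


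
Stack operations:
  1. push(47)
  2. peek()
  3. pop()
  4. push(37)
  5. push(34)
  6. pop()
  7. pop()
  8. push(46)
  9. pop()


push(47) -> [47]
peek()->47
pop()->47, []
push(37) -> [37]
push(34) -> [37, 34]
pop()->34, [37]
pop()->37, []
push(46) -> [46]
pop()->46, []

Final stack: []


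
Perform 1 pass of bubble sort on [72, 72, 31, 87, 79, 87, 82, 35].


Initial: [72, 72, 31, 87, 79, 87, 82, 35]
Pass 1: [72, 31, 72, 79, 87, 82, 35, 87] (4 swaps)

After 1 pass: [72, 31, 72, 79, 87, 82, 35, 87]


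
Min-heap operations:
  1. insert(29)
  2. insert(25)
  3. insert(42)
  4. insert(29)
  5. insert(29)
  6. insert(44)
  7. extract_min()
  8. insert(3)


insert(29) -> [29]
insert(25) -> [25, 29]
insert(42) -> [25, 29, 42]
insert(29) -> [25, 29, 42, 29]
insert(29) -> [25, 29, 42, 29, 29]
insert(44) -> [25, 29, 42, 29, 29, 44]
extract_min()->25, [29, 29, 42, 29, 44]
insert(3) -> [3, 29, 29, 29, 44, 42]

Final heap: [3, 29, 29, 29, 44, 42]


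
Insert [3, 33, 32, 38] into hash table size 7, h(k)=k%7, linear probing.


Insert 3: h=3 -> slot 3
Insert 33: h=5 -> slot 5
Insert 32: h=4 -> slot 4
Insert 38: h=3, 3 probes -> slot 6

Table: [None, None, None, 3, 32, 33, 38]


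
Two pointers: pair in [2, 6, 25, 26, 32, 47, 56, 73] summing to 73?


lo=0(2)+hi=7(73)=75
lo=0(2)+hi=6(56)=58
lo=1(6)+hi=6(56)=62
lo=2(25)+hi=6(56)=81
lo=2(25)+hi=5(47)=72
lo=3(26)+hi=5(47)=73

Yes: 26+47=73


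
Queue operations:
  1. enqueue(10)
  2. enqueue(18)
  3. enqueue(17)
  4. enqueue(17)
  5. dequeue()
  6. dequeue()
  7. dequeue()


enqueue(10) -> [10]
enqueue(18) -> [10, 18]
enqueue(17) -> [10, 18, 17]
enqueue(17) -> [10, 18, 17, 17]
dequeue()->10, [18, 17, 17]
dequeue()->18, [17, 17]
dequeue()->17, [17]

Final queue: [17]


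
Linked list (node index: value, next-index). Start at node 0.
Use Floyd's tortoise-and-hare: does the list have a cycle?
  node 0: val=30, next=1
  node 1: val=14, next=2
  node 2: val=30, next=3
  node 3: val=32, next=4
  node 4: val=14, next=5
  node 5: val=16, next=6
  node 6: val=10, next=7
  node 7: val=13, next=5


Floyd's tortoise (slow, +1) and hare (fast, +2):
  init: slow=0, fast=0
  step 1: slow=1, fast=2
  step 2: slow=2, fast=4
  step 3: slow=3, fast=6
  step 4: slow=4, fast=5
  step 5: slow=5, fast=7
  step 6: slow=6, fast=6
  slow == fast at node 6: cycle detected

Cycle: yes


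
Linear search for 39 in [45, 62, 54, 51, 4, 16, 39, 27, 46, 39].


i=0: 45!=39
i=1: 62!=39
i=2: 54!=39
i=3: 51!=39
i=4: 4!=39
i=5: 16!=39
i=6: 39==39 found!

Found at 6, 7 comps


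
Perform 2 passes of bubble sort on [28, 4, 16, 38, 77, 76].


Initial: [28, 4, 16, 38, 77, 76]
Pass 1: [4, 16, 28, 38, 76, 77] (3 swaps)
Pass 2: [4, 16, 28, 38, 76, 77] (0 swaps)

After 2 passes: [4, 16, 28, 38, 76, 77]


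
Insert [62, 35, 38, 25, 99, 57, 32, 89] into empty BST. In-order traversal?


Insert 62: root
Insert 35: L from 62
Insert 38: L from 62 -> R from 35
Insert 25: L from 62 -> L from 35
Insert 99: R from 62
Insert 57: L from 62 -> R from 35 -> R from 38
Insert 32: L from 62 -> L from 35 -> R from 25
Insert 89: R from 62 -> L from 99

In-order: [25, 32, 35, 38, 57, 62, 89, 99]


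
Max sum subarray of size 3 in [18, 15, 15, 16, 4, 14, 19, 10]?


[0:3]: 48
[1:4]: 46
[2:5]: 35
[3:6]: 34
[4:7]: 37
[5:8]: 43

Max: 48 at [0:3]


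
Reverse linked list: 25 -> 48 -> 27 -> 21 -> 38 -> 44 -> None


Step 1: curr=25, set curr.next=prev(None) | reversed so far: 25
Step 2: curr=48, set curr.next=prev(25) | reversed so far: 48 -> 25
Step 3: curr=27, set curr.next=prev(48) | reversed so far: 27 -> 48 -> 25
Step 4: curr=21, set curr.next=prev(27) | reversed so far: 21 -> 27 -> 48 -> 25
Step 5: curr=38, set curr.next=prev(21) | reversed so far: 38 -> 21 -> 27 -> 48 -> 25
Step 6: curr=44, set curr.next=prev(38) | reversed so far: 44 -> 38 -> 21 -> 27 -> 48 -> 25

44 -> 38 -> 21 -> 27 -> 48 -> 25 -> None


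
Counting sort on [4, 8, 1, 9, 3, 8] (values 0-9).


Input: [4, 8, 1, 9, 3, 8]
Counts: [0, 1, 0, 1, 1, 0, 0, 0, 2, 1]

Sorted: [1, 3, 4, 8, 8, 9]


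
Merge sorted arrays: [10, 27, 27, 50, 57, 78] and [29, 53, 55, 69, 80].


Take 10 from A
Take 27 from A
Take 27 from A
Take 29 from B
Take 50 from A
Take 53 from B
Take 55 from B
Take 57 from A
Take 69 from B
Take 78 from A

Merged: [10, 27, 27, 29, 50, 53, 55, 57, 69, 78, 80]


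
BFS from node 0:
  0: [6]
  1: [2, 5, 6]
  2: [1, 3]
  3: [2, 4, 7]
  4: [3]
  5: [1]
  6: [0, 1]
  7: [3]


Visit 0, enqueue [6]
Visit 6, enqueue [1]
Visit 1, enqueue [2, 5]
Visit 2, enqueue [3]
Visit 5, enqueue []
Visit 3, enqueue [4, 7]
Visit 4, enqueue []
Visit 7, enqueue []

BFS order: [0, 6, 1, 2, 5, 3, 4, 7]


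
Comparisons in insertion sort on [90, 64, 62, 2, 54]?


Algorithm: insertion sort
Input: [90, 64, 62, 2, 54]
Sorted: [2, 54, 62, 64, 90]

10


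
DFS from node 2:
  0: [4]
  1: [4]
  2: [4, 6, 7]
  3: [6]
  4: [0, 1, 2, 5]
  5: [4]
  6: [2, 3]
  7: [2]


Visit 2, push [7, 6, 4]
Visit 4, push [5, 1, 0]
Visit 0, push []
Visit 1, push []
Visit 5, push []
Visit 6, push [3]
Visit 3, push []
Visit 7, push []

DFS order: [2, 4, 0, 1, 5, 6, 3, 7]


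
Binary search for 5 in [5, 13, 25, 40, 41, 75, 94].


Step 1: lo=0, hi=6, mid=3, val=40
Step 2: lo=0, hi=2, mid=1, val=13
Step 3: lo=0, hi=0, mid=0, val=5

Found at index 0


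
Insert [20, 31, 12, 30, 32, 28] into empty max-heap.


Insert 20: [20]
Insert 31: [31, 20]
Insert 12: [31, 20, 12]
Insert 30: [31, 30, 12, 20]
Insert 32: [32, 31, 12, 20, 30]
Insert 28: [32, 31, 28, 20, 30, 12]

Final heap: [32, 31, 28, 20, 30, 12]


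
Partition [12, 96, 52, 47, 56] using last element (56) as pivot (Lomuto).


Pivot: 56
  12 <= 56: advance i (no swap)
  52 <= 56: swap -> [12, 52, 96, 47, 56]
  47 <= 56: swap -> [12, 52, 47, 96, 56]
Place pivot at 3: [12, 52, 47, 56, 96]

Partitioned: [12, 52, 47, 56, 96]


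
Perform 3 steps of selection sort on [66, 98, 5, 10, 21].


Initial: [66, 98, 5, 10, 21]
Step 1: min=5 at 2
  Swap: [5, 98, 66, 10, 21]
Step 2: min=10 at 3
  Swap: [5, 10, 66, 98, 21]
Step 3: min=21 at 4
  Swap: [5, 10, 21, 98, 66]

After 3 steps: [5, 10, 21, 98, 66]


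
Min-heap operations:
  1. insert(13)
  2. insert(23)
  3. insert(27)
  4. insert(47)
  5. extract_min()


insert(13) -> [13]
insert(23) -> [13, 23]
insert(27) -> [13, 23, 27]
insert(47) -> [13, 23, 27, 47]
extract_min()->13, [23, 47, 27]

Final heap: [23, 47, 27]


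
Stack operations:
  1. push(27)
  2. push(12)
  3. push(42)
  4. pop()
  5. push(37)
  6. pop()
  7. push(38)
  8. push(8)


push(27) -> [27]
push(12) -> [27, 12]
push(42) -> [27, 12, 42]
pop()->42, [27, 12]
push(37) -> [27, 12, 37]
pop()->37, [27, 12]
push(38) -> [27, 12, 38]
push(8) -> [27, 12, 38, 8]

Final stack: [27, 12, 38, 8]


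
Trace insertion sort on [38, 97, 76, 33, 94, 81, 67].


Initial: [38, 97, 76, 33, 94, 81, 67]
Insert 97: [38, 97, 76, 33, 94, 81, 67]
Insert 76: [38, 76, 97, 33, 94, 81, 67]
Insert 33: [33, 38, 76, 97, 94, 81, 67]
Insert 94: [33, 38, 76, 94, 97, 81, 67]
Insert 81: [33, 38, 76, 81, 94, 97, 67]
Insert 67: [33, 38, 67, 76, 81, 94, 97]

Sorted: [33, 38, 67, 76, 81, 94, 97]


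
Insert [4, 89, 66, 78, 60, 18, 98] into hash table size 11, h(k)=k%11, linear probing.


Insert 4: h=4 -> slot 4
Insert 89: h=1 -> slot 1
Insert 66: h=0 -> slot 0
Insert 78: h=1, 1 probes -> slot 2
Insert 60: h=5 -> slot 5
Insert 18: h=7 -> slot 7
Insert 98: h=10 -> slot 10

Table: [66, 89, 78, None, 4, 60, None, 18, None, None, 98]


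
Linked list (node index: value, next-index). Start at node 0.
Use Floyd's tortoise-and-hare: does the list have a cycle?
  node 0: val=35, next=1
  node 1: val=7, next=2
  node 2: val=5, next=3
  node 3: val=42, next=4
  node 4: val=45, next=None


Floyd's tortoise (slow, +1) and hare (fast, +2):
  init: slow=0, fast=0
  step 1: slow=1, fast=2
  step 2: slow=2, fast=4
  step 3: fast -> None, no cycle

Cycle: no


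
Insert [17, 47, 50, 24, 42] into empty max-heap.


Insert 17: [17]
Insert 47: [47, 17]
Insert 50: [50, 17, 47]
Insert 24: [50, 24, 47, 17]
Insert 42: [50, 42, 47, 17, 24]

Final heap: [50, 42, 47, 17, 24]


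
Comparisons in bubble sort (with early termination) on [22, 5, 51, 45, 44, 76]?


Algorithm: bubble sort (with early termination)
Input: [22, 5, 51, 45, 44, 76]
Sorted: [5, 22, 44, 45, 51, 76]

12


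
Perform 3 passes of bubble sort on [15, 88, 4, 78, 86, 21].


Initial: [15, 88, 4, 78, 86, 21]
Pass 1: [15, 4, 78, 86, 21, 88] (4 swaps)
Pass 2: [4, 15, 78, 21, 86, 88] (2 swaps)
Pass 3: [4, 15, 21, 78, 86, 88] (1 swaps)

After 3 passes: [4, 15, 21, 78, 86, 88]


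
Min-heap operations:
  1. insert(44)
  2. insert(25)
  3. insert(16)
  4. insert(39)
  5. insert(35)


insert(44) -> [44]
insert(25) -> [25, 44]
insert(16) -> [16, 44, 25]
insert(39) -> [16, 39, 25, 44]
insert(35) -> [16, 35, 25, 44, 39]

Final heap: [16, 35, 25, 44, 39]


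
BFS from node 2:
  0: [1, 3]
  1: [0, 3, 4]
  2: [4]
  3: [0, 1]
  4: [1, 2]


Visit 2, enqueue [4]
Visit 4, enqueue [1]
Visit 1, enqueue [0, 3]
Visit 0, enqueue []
Visit 3, enqueue []

BFS order: [2, 4, 1, 0, 3]


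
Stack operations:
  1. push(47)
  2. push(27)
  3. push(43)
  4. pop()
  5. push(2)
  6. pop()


push(47) -> [47]
push(27) -> [47, 27]
push(43) -> [47, 27, 43]
pop()->43, [47, 27]
push(2) -> [47, 27, 2]
pop()->2, [47, 27]

Final stack: [47, 27]


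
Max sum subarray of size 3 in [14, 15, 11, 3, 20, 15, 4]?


[0:3]: 40
[1:4]: 29
[2:5]: 34
[3:6]: 38
[4:7]: 39

Max: 40 at [0:3]


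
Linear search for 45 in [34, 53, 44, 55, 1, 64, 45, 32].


i=0: 34!=45
i=1: 53!=45
i=2: 44!=45
i=3: 55!=45
i=4: 1!=45
i=5: 64!=45
i=6: 45==45 found!

Found at 6, 7 comps


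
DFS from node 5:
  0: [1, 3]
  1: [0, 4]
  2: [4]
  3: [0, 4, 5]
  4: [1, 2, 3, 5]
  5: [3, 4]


Visit 5, push [4, 3]
Visit 3, push [4, 0]
Visit 0, push [1]
Visit 1, push [4]
Visit 4, push [2]
Visit 2, push []

DFS order: [5, 3, 0, 1, 4, 2]


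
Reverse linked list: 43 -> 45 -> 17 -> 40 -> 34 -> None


Step 1: curr=43, set curr.next=prev(None) | reversed so far: 43
Step 2: curr=45, set curr.next=prev(43) | reversed so far: 45 -> 43
Step 3: curr=17, set curr.next=prev(45) | reversed so far: 17 -> 45 -> 43
Step 4: curr=40, set curr.next=prev(17) | reversed so far: 40 -> 17 -> 45 -> 43
Step 5: curr=34, set curr.next=prev(40) | reversed so far: 34 -> 40 -> 17 -> 45 -> 43

34 -> 40 -> 17 -> 45 -> 43 -> None


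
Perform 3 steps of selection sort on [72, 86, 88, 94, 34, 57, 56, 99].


Initial: [72, 86, 88, 94, 34, 57, 56, 99]
Step 1: min=34 at 4
  Swap: [34, 86, 88, 94, 72, 57, 56, 99]
Step 2: min=56 at 6
  Swap: [34, 56, 88, 94, 72, 57, 86, 99]
Step 3: min=57 at 5
  Swap: [34, 56, 57, 94, 72, 88, 86, 99]

After 3 steps: [34, 56, 57, 94, 72, 88, 86, 99]


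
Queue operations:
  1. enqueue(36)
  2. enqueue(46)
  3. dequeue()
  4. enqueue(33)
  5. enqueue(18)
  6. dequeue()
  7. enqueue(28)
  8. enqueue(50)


enqueue(36) -> [36]
enqueue(46) -> [36, 46]
dequeue()->36, [46]
enqueue(33) -> [46, 33]
enqueue(18) -> [46, 33, 18]
dequeue()->46, [33, 18]
enqueue(28) -> [33, 18, 28]
enqueue(50) -> [33, 18, 28, 50]

Final queue: [33, 18, 28, 50]


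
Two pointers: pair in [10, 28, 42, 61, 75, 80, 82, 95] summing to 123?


lo=0(10)+hi=7(95)=105
lo=1(28)+hi=7(95)=123

Yes: 28+95=123


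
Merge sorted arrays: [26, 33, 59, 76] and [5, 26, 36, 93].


Take 5 from B
Take 26 from A
Take 26 from B
Take 33 from A
Take 36 from B
Take 59 from A
Take 76 from A

Merged: [5, 26, 26, 33, 36, 59, 76, 93]


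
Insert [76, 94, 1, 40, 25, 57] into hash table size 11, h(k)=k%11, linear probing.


Insert 76: h=10 -> slot 10
Insert 94: h=6 -> slot 6
Insert 1: h=1 -> slot 1
Insert 40: h=7 -> slot 7
Insert 25: h=3 -> slot 3
Insert 57: h=2 -> slot 2

Table: [None, 1, 57, 25, None, None, 94, 40, None, None, 76]


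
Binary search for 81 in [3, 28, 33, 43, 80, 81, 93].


Step 1: lo=0, hi=6, mid=3, val=43
Step 2: lo=4, hi=6, mid=5, val=81

Found at index 5


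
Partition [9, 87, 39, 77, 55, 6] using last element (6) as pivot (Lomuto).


Pivot: 6
Place pivot at 0: [6, 87, 39, 77, 55, 9]

Partitioned: [6, 87, 39, 77, 55, 9]


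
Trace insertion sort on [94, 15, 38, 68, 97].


Initial: [94, 15, 38, 68, 97]
Insert 15: [15, 94, 38, 68, 97]
Insert 38: [15, 38, 94, 68, 97]
Insert 68: [15, 38, 68, 94, 97]
Insert 97: [15, 38, 68, 94, 97]

Sorted: [15, 38, 68, 94, 97]


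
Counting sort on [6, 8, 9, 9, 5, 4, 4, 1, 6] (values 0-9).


Input: [6, 8, 9, 9, 5, 4, 4, 1, 6]
Counts: [0, 1, 0, 0, 2, 1, 2, 0, 1, 2]

Sorted: [1, 4, 4, 5, 6, 6, 8, 9, 9]


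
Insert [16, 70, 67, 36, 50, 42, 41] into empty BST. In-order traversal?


Insert 16: root
Insert 70: R from 16
Insert 67: R from 16 -> L from 70
Insert 36: R from 16 -> L from 70 -> L from 67
Insert 50: R from 16 -> L from 70 -> L from 67 -> R from 36
Insert 42: R from 16 -> L from 70 -> L from 67 -> R from 36 -> L from 50
Insert 41: R from 16 -> L from 70 -> L from 67 -> R from 36 -> L from 50 -> L from 42

In-order: [16, 36, 41, 42, 50, 67, 70]


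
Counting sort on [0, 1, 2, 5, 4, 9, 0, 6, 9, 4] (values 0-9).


Input: [0, 1, 2, 5, 4, 9, 0, 6, 9, 4]
Counts: [2, 1, 1, 0, 2, 1, 1, 0, 0, 2]

Sorted: [0, 0, 1, 2, 4, 4, 5, 6, 9, 9]


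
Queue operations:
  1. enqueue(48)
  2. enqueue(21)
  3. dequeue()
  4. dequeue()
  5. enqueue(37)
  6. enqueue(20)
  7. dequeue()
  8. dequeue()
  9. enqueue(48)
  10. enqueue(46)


enqueue(48) -> [48]
enqueue(21) -> [48, 21]
dequeue()->48, [21]
dequeue()->21, []
enqueue(37) -> [37]
enqueue(20) -> [37, 20]
dequeue()->37, [20]
dequeue()->20, []
enqueue(48) -> [48]
enqueue(46) -> [48, 46]

Final queue: [48, 46]


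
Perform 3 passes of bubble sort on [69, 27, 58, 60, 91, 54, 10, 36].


Initial: [69, 27, 58, 60, 91, 54, 10, 36]
Pass 1: [27, 58, 60, 69, 54, 10, 36, 91] (6 swaps)
Pass 2: [27, 58, 60, 54, 10, 36, 69, 91] (3 swaps)
Pass 3: [27, 58, 54, 10, 36, 60, 69, 91] (3 swaps)

After 3 passes: [27, 58, 54, 10, 36, 60, 69, 91]


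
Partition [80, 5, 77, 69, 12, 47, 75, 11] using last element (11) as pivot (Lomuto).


Pivot: 11
  5 <= 11: swap -> [5, 80, 77, 69, 12, 47, 75, 11]
Place pivot at 1: [5, 11, 77, 69, 12, 47, 75, 80]

Partitioned: [5, 11, 77, 69, 12, 47, 75, 80]


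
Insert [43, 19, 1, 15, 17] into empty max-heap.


Insert 43: [43]
Insert 19: [43, 19]
Insert 1: [43, 19, 1]
Insert 15: [43, 19, 1, 15]
Insert 17: [43, 19, 1, 15, 17]

Final heap: [43, 19, 1, 15, 17]


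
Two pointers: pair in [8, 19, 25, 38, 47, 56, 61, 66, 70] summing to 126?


lo=0(8)+hi=8(70)=78
lo=1(19)+hi=8(70)=89
lo=2(25)+hi=8(70)=95
lo=3(38)+hi=8(70)=108
lo=4(47)+hi=8(70)=117
lo=5(56)+hi=8(70)=126

Yes: 56+70=126


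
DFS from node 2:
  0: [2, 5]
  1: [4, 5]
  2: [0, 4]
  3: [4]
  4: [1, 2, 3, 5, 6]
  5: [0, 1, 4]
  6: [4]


Visit 2, push [4, 0]
Visit 0, push [5]
Visit 5, push [4, 1]
Visit 1, push [4]
Visit 4, push [6, 3]
Visit 3, push []
Visit 6, push []

DFS order: [2, 0, 5, 1, 4, 3, 6]


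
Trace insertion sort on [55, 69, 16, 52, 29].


Initial: [55, 69, 16, 52, 29]
Insert 69: [55, 69, 16, 52, 29]
Insert 16: [16, 55, 69, 52, 29]
Insert 52: [16, 52, 55, 69, 29]
Insert 29: [16, 29, 52, 55, 69]

Sorted: [16, 29, 52, 55, 69]


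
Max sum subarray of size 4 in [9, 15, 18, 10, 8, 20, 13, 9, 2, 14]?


[0:4]: 52
[1:5]: 51
[2:6]: 56
[3:7]: 51
[4:8]: 50
[5:9]: 44
[6:10]: 38

Max: 56 at [2:6]


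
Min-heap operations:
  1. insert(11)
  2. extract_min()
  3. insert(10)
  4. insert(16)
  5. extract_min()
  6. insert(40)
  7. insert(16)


insert(11) -> [11]
extract_min()->11, []
insert(10) -> [10]
insert(16) -> [10, 16]
extract_min()->10, [16]
insert(40) -> [16, 40]
insert(16) -> [16, 40, 16]

Final heap: [16, 40, 16]


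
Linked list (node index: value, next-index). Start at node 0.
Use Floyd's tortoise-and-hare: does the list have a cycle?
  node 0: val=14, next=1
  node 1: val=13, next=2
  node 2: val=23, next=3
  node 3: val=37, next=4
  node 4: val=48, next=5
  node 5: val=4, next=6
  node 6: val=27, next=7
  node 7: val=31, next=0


Floyd's tortoise (slow, +1) and hare (fast, +2):
  init: slow=0, fast=0
  step 1: slow=1, fast=2
  step 2: slow=2, fast=4
  step 3: slow=3, fast=6
  step 4: slow=4, fast=0
  step 5: slow=5, fast=2
  step 6: slow=6, fast=4
  step 7: slow=7, fast=6
  step 8: slow=0, fast=0
  slow == fast at node 0: cycle detected

Cycle: yes


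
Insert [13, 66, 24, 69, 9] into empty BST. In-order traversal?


Insert 13: root
Insert 66: R from 13
Insert 24: R from 13 -> L from 66
Insert 69: R from 13 -> R from 66
Insert 9: L from 13

In-order: [9, 13, 24, 66, 69]
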